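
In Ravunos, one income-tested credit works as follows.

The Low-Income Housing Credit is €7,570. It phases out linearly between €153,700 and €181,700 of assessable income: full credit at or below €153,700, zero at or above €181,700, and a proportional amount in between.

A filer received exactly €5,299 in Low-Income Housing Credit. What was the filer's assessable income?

€5,299 is 5,299/7,570 of the full €7,570, so 2,271/7,570 of the €28,000 range has been used: income = €153,700 + €28,000 × 2,271/7,570 = €162,100.

€162,100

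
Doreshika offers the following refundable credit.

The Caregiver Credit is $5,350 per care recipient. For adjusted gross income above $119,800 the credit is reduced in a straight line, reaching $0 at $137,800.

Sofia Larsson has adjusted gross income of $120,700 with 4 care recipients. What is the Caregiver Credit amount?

$20,330

Caregiver Credit: base = 4 × $5,350 = $21,400. $120,700 is $900 into a $18,000 phase-out range, leaving 17,100/18,000 of the credit: $21,400 × 17,100/18,000 = $20,330.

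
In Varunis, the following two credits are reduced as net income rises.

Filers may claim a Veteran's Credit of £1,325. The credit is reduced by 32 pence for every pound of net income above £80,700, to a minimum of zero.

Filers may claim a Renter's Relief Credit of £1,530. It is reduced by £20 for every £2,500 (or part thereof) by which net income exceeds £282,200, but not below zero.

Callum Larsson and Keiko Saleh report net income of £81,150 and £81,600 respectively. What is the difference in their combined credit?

Callum (£81,150): Veteran's Credit: 32% of the £450 excess over £80,700 is £144; credit = £1,325 − £144 = £1,181. Renter's Relief Credit: £81,150 is at or below the £282,200 threshold, so the full £1,530 applies. total £1,181 + £1,530 = £2,711
Keiko (£81,600): Veteran's Credit: 32% of the £900 excess over £80,700 is £288; credit = £1,325 − £288 = £1,037. Renter's Relief Credit: £81,600 is at or below the £282,200 threshold, so the full £1,530 applies. total £1,037 + £1,530 = £2,567
Difference: |£2,711 − £2,567| = £144.

£144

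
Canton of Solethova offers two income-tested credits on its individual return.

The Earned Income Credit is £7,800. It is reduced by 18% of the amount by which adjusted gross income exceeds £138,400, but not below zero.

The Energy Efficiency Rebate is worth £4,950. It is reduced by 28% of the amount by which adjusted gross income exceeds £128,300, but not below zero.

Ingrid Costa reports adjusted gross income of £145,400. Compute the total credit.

Earned Income Credit: 18% of the £7,000 excess over £138,400 is £1,260; credit = £7,800 − £1,260 = £6,540.
Energy Efficiency Rebate: 28% of the £17,100 excess over £128,300 is £4,788; credit = £4,950 − £4,788 = £162.
Total: £6,540 + £162 = £6,702.

£6,702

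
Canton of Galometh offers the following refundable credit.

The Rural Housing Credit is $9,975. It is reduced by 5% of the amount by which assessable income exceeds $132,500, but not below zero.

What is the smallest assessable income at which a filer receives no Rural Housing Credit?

$332,000

The credit falls by 5% of each dollar above $132,500, so it reaches zero when the excess is $9,975 / 5% = $199,500: income = $132,500 + $199,500 = $332,000.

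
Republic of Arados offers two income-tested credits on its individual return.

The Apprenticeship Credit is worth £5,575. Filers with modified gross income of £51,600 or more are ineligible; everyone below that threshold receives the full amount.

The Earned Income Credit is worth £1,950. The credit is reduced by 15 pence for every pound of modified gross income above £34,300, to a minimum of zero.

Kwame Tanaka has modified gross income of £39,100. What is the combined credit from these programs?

£6,805

Apprenticeship Credit: £39,100 is below the £51,600 cutoff, so the full £5,575 applies.
Earned Income Credit: 15% of the £4,800 excess over £34,300 is £720; credit = £1,950 − £720 = £1,230.
Total: £5,575 + £1,230 = £6,805.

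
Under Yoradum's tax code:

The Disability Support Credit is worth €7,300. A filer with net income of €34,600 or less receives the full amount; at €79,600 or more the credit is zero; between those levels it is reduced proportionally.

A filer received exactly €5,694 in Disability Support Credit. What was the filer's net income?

€44,500

€5,694 is 5,694/7,300 of the full €7,300, so 1,606/7,300 of the €45,000 range has been used: income = €34,600 + €45,000 × 1,606/7,300 = €44,500.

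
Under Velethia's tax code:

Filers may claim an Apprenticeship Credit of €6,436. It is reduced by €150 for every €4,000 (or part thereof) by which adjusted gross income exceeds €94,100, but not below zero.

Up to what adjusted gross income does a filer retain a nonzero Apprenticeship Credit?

After 42 increments the reduction is 42 × €150 = €6,300, leaving €136; one more increment wipes it out. Increment 42 ends at excess 42 × €4,000 = €168,000, so the highest qualifying income is €94,100 + €168,000 = €262,100.

€262,100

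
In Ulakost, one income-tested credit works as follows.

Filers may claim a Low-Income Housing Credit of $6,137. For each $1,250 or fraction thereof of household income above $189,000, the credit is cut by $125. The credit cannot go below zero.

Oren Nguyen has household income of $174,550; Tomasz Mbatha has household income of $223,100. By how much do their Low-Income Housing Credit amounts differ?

$3,500

Oren ($174,550): Low-Income Housing Credit: $174,550 is at or below the $189,000 threshold, so the full $6,137 applies.
Tomasz ($223,100): Low-Income Housing Credit: income exceeds $189,000 by $34,100, which is 28 full-or-partial $1,250 increments; reduction = 28 × $125 = $3,500, leaving $2,637.
Difference: |$6,137 − $2,637| = $3,500.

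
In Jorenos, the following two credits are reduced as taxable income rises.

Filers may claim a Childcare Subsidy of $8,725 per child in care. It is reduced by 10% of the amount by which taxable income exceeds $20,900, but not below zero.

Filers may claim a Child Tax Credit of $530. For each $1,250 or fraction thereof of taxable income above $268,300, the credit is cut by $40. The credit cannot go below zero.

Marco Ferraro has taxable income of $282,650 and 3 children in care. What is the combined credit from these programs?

Childcare Subsidy: base = 3 × $8,725 = $26,175. 10% of the $261,750 excess over $20,900 is $26,175 ≥ base, so the credit is $0.
Child Tax Credit: income exceeds $268,300 by $14,350, which is 12 full-or-partial $1,250 increments; reduction = 12 × $40 = $480, leaving $50.
Total: $0 + $50 = $50.

$50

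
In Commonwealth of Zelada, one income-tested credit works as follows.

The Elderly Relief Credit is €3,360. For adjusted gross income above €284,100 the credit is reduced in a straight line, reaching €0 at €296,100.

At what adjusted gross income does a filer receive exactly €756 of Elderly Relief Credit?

€756 is 756/3,360 of the full €3,360, so 2,604/3,360 of the €12,000 range has been used: income = €284,100 + €12,000 × 2,604/3,360 = €293,400.

€293,400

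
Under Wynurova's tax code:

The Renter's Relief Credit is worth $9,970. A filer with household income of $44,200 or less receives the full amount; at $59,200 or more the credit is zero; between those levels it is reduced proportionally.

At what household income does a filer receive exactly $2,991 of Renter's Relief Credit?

$2,991 is 2,991/9,970 of the full $9,970, so 6,979/9,970 of the $15,000 range has been used: income = $44,200 + $15,000 × 6,979/9,970 = $54,700.

$54,700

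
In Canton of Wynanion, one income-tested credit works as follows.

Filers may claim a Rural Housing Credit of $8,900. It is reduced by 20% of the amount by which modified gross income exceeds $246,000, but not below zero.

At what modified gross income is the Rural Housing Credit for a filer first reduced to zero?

The credit falls by 20% of each dollar above $246,000, so it reaches zero when the excess is $8,900 / 20% = $44,500: income = $246,000 + $44,500 = $290,500.

$290,500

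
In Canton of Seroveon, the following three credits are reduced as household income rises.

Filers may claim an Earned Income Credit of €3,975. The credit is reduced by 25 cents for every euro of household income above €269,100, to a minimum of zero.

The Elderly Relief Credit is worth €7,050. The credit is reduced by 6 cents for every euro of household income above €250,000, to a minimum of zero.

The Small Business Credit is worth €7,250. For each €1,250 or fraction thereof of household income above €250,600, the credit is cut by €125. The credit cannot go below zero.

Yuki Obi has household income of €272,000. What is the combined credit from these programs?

€13,980

Earned Income Credit: 25% of the €2,900 excess over €269,100 is €725; credit = €3,975 − €725 = €3,250.
Elderly Relief Credit: 6% of the €22,000 excess over €250,000 is €1,320; credit = €7,050 − €1,320 = €5,730.
Small Business Credit: income exceeds €250,600 by €21,400, which is 18 full-or-partial €1,250 increments; reduction = 18 × €125 = €2,250, leaving €5,000.
Total: €3,250 + €5,730 + €5,000 = €13,980.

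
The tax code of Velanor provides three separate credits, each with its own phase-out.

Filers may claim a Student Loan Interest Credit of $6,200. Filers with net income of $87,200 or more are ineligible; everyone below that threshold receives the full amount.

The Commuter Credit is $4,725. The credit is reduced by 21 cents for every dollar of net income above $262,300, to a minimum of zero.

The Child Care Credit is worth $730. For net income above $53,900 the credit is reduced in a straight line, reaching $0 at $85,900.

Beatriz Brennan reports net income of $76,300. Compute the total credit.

$11,144

Student Loan Interest Credit: $76,300 is below the $87,200 cutoff, so the full $6,200 applies.
Commuter Credit: $76,300 is at or below the $262,300 threshold, so the full $4,725 applies.
Child Care Credit: $76,300 is $22,400 into a $32,000 phase-out range, leaving 9,600/32,000 of the credit: $730 × 9,600/32,000 = $219.
Total: $6,200 + $4,725 + $219 = $11,144.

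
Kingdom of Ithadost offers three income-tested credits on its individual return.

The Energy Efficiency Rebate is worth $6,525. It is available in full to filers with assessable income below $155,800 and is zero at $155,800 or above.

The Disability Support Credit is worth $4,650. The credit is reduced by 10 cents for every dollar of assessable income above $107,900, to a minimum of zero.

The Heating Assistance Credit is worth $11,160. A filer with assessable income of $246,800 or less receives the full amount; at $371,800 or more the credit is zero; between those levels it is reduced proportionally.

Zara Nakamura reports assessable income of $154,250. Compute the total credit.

Energy Efficiency Rebate: $154,250 is below the $155,800 cutoff, so the full $6,525 applies.
Disability Support Credit: 10% of the $46,350 excess over $107,900 is $4,635; credit = $4,650 − $4,635 = $15.
Heating Assistance Credit: $154,250 is at or below the $246,800 threshold, so the full $11,160 applies.
Total: $6,525 + $15 + $11,160 = $17,700.

$17,700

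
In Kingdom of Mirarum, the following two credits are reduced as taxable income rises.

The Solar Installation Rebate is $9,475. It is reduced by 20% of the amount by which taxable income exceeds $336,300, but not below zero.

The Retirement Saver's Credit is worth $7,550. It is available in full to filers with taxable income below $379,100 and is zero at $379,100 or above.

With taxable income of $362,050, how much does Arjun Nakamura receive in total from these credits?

Solar Installation Rebate: 20% of the $25,750 excess over $336,300 is $5,150; credit = $9,475 − $5,150 = $4,325.
Retirement Saver's Credit: $362,050 is below the $379,100 cutoff, so the full $7,550 applies.
Total: $4,325 + $7,550 = $11,875.

$11,875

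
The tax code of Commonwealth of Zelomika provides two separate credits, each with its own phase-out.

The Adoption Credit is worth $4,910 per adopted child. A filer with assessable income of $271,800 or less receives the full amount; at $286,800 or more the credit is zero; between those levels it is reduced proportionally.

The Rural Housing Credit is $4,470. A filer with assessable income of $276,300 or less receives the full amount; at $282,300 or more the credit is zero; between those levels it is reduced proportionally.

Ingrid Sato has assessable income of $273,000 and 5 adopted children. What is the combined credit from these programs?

Adoption Credit: base = 5 × $4,910 = $24,550. $273,000 is $1,200 into a $15,000 phase-out range, leaving 13,800/15,000 of the credit: $24,550 × 13,800/15,000 = $22,586.
Rural Housing Credit: $273,000 is at or below the $276,300 threshold, so the full $4,470 applies.
Total: $22,586 + $4,470 = $27,056.

$27,056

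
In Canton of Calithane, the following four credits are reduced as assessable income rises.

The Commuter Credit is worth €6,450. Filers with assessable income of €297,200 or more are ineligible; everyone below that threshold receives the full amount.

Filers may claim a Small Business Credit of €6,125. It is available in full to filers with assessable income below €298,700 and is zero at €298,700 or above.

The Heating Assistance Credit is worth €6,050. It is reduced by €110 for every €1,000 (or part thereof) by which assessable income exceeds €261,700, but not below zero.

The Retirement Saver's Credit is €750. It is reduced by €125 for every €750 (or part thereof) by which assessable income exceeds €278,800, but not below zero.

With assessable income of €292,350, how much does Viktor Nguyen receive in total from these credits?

€15,215

Commuter Credit: €292,350 is below the €297,200 cutoff, so the full €6,450 applies.
Small Business Credit: €292,350 is below the €298,700 cutoff, so the full €6,125 applies.
Heating Assistance Credit: income exceeds €261,700 by €30,650, which is 31 full-or-partial €1,000 increments; reduction = 31 × €110 = €3,410, leaving €2,640.
Retirement Saver's Credit: income exceeds €278,800 by €13,550 → 19 increments × €125 = €2,375 ≥ base, so the credit is €0.
Total: €6,450 + €6,125 + €2,640 + €0 = €15,215.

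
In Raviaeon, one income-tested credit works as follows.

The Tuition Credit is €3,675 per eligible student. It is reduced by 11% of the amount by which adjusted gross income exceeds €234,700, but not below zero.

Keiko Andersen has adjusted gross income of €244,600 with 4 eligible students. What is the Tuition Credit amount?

Tuition Credit: base = 4 × €3,675 = €14,700. 11% of the €9,900 excess over €234,700 is €1,089; credit = €14,700 − €1,089 = €13,611.

€13,611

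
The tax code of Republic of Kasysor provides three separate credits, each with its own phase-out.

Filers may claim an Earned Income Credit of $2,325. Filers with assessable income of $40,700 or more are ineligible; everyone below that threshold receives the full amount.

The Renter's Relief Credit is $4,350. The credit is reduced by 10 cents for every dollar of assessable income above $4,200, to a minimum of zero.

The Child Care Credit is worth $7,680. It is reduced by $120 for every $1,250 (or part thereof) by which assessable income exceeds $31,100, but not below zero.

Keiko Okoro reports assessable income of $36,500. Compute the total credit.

$10,525

Earned Income Credit: $36,500 is below the $40,700 cutoff, so the full $2,325 applies.
Renter's Relief Credit: 10% of the $32,300 excess over $4,200 is $3,230; credit = $4,350 − $3,230 = $1,120.
Child Care Credit: income exceeds $31,100 by $5,400, which is 5 full-or-partial $1,250 increments; reduction = 5 × $120 = $600, leaving $7,080.
Total: $2,325 + $1,120 + $7,080 = $10,525.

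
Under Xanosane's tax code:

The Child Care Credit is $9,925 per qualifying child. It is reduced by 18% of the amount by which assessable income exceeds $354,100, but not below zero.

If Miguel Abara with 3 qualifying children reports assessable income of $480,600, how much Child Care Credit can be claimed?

Child Care Credit: base = 3 × $9,925 = $29,775. 18% of the $126,500 excess over $354,100 is $22,770; credit = $29,775 − $22,770 = $7,005.

$7,005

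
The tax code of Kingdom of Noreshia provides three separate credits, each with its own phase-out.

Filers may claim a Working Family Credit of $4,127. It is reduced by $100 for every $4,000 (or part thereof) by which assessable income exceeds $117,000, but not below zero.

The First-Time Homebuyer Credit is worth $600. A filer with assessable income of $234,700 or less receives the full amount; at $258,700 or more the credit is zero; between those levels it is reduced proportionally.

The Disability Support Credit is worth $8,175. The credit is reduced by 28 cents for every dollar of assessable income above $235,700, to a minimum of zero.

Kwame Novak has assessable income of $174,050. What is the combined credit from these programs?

Working Family Credit: income exceeds $117,000 by $57,050, which is 15 full-or-partial $4,000 increments; reduction = 15 × $100 = $1,500, leaving $2,627.
First-Time Homebuyer Credit: $174,050 is at or below the $234,700 threshold, so the full $600 applies.
Disability Support Credit: $174,050 is at or below the $235,700 threshold, so the full $8,175 applies.
Total: $2,627 + $600 + $8,175 = $11,402.

$11,402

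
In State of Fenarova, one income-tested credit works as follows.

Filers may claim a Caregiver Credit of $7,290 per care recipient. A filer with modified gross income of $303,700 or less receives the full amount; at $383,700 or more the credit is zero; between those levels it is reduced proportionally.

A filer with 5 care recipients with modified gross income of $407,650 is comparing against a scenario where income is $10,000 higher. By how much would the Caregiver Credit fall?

At $407,650 — base = 5 × $7,290 = $36,450. $407,650 is at or above $383,700, so the credit is $0.
At $417,650 — base = 5 × $7,290 = $36,450. $417,650 is at or above $383,700, so the credit is $0.
Lost: $0 − $0 = $0.

$0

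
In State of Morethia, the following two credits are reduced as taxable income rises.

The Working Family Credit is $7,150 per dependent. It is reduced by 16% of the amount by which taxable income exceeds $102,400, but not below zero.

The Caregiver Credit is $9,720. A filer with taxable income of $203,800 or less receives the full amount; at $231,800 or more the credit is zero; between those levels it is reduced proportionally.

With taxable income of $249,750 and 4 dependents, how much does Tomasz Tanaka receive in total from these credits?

Working Family Credit: base = 4 × $7,150 = $28,600. 16% of the $147,350 excess over $102,400 is $23,576; credit = $28,600 − $23,576 = $5,024.
Caregiver Credit: $249,750 is at or above $231,800, so the credit is $0.
Total: $5,024 + $0 = $5,024.

$5,024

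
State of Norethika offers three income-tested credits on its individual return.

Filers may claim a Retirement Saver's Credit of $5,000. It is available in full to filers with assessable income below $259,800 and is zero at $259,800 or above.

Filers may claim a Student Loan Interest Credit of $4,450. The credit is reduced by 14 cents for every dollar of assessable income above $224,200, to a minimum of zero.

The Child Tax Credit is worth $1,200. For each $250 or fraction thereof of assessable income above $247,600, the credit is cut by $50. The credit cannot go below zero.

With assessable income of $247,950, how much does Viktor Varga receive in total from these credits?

Retirement Saver's Credit: $247,950 is below the $259,800 cutoff, so the full $5,000 applies.
Student Loan Interest Credit: 14% of the $23,750 excess over $224,200 is $3,325; credit = $4,450 − $3,325 = $1,125.
Child Tax Credit: income exceeds $247,600 by $350, which is 2 full-or-partial $250 increments; reduction = 2 × $50 = $100, leaving $1,100.
Total: $5,000 + $1,125 + $1,100 = $7,225.

$7,225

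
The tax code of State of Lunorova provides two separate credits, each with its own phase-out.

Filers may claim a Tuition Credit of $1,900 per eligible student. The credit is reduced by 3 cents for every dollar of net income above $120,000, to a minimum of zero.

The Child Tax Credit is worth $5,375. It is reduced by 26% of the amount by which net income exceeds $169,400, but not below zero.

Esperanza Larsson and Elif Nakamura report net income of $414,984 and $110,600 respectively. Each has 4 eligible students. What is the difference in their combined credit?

Esperanza ($414,984): Tuition Credit: base = 4 × $1,900 = $7,600. 3% of the $294,984 excess over $120,000 is $8,849.52 ≥ base, so the credit is $0. Child Tax Credit: 26% of the $245,584 excess over $169,400 is $63,851.84 ≥ base, so the credit is $0. total $0 + $0 = $0
Elif ($110,600): Tuition Credit: base = 4 × $1,900 = $7,600. $110,600 is at or below the $120,000 threshold, so the full $7,600 applies. Child Tax Credit: $110,600 is at or below the $169,400 threshold, so the full $5,375 applies. total $7,600 + $5,375 = $12,975
Difference: |$0 − $12,975| = $12,975.

$12,975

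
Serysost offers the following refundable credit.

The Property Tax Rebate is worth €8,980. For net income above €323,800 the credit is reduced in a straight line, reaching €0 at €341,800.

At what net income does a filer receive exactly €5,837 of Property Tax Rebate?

€330,100

€5,837 is 5,837/8,980 of the full €8,980, so 3,143/8,980 of the €18,000 range has been used: income = €323,800 + €18,000 × 3,143/8,980 = €330,100.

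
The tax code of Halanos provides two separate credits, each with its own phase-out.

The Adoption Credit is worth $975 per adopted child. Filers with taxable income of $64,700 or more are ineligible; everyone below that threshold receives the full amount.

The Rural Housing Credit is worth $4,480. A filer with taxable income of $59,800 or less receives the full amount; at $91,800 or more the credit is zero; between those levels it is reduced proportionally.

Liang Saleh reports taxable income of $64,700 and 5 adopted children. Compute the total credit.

$3,794

Adoption Credit: base = 5 × $975 = $4,875. $64,700 meets or exceeds the $64,700 cutoff, so the credit is $0.
Rural Housing Credit: $64,700 is $4,900 into a $32,000 phase-out range, leaving 27,100/32,000 of the credit: $4,480 × 27,100/32,000 = $3,794.
Total: $0 + $3,794 = $3,794.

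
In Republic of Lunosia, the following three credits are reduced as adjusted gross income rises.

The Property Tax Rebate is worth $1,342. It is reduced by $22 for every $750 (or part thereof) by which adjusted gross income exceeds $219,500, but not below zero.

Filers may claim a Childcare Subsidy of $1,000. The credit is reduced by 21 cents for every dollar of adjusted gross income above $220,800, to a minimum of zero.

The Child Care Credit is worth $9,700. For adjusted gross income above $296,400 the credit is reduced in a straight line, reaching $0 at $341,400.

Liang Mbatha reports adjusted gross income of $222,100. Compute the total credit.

Property Tax Rebate: income exceeds $219,500 by $2,600, which is 4 full-or-partial $750 increments; reduction = 4 × $22 = $88, leaving $1,254.
Childcare Subsidy: 21% of the $1,300 excess over $220,800 is $273; credit = $1,000 − $273 = $727.
Child Care Credit: $222,100 is at or below the $296,400 threshold, so the full $9,700 applies.
Total: $1,254 + $727 + $9,700 = $11,681.

$11,681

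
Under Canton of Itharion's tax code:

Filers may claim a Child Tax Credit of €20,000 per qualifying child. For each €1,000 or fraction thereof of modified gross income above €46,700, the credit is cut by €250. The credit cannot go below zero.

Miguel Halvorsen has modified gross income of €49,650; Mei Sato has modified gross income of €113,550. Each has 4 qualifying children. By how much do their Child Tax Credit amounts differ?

Miguel (€49,650): Child Tax Credit: base = 4 × €20,000 = €80,000. income exceeds €46,700 by €2,950, which is 3 full-or-partial €1,000 increments; reduction = 3 × €250 = €750, leaving €79,250.
Mei (€113,550): Child Tax Credit: base = 4 × €20,000 = €80,000. income exceeds €46,700 by €66,850, which is 67 full-or-partial €1,000 increments; reduction = 67 × €250 = €16,750, leaving €63,250.
Difference: |€79,250 − €63,250| = €16,000.

€16,000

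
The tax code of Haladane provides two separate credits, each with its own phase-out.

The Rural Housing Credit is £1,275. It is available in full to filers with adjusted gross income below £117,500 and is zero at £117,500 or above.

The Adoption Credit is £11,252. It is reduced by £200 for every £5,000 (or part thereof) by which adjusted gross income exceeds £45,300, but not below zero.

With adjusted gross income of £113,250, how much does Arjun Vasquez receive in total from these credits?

£9,727

Rural Housing Credit: £113,250 is below the £117,500 cutoff, so the full £1,275 applies.
Adoption Credit: income exceeds £45,300 by £67,950, which is 14 full-or-partial £5,000 increments; reduction = 14 × £200 = £2,800, leaving £8,452.
Total: £1,275 + £8,452 = £9,727.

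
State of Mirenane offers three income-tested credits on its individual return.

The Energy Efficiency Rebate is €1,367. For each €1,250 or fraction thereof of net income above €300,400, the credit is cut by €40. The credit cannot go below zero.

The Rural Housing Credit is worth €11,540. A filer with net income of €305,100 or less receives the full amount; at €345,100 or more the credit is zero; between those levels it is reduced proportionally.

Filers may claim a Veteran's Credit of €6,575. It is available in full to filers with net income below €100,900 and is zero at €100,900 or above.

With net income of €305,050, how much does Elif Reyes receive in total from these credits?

Energy Efficiency Rebate: income exceeds €300,400 by €4,650, which is 4 full-or-partial €1,250 increments; reduction = 4 × €40 = €160, leaving €1,207.
Rural Housing Credit: €305,050 is at or below the €305,100 threshold, so the full €11,540 applies.
Veteran's Credit: €305,050 meets or exceeds the €100,900 cutoff, so the credit is €0.
Total: €1,207 + €11,540 + €0 = €12,747.

€12,747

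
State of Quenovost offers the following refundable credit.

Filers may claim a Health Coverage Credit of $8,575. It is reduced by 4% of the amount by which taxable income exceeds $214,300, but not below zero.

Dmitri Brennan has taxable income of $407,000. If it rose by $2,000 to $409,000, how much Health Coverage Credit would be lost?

$80

At $407,000 — 4% of the $192,700 excess over $214,300 is $7,708; credit = $8,575 − $7,708 = $867.
At $409,000 — 4% of the $194,700 excess over $214,300 is $7,788; credit = $8,575 − $7,788 = $787.
Lost: $867 − $787 = $80.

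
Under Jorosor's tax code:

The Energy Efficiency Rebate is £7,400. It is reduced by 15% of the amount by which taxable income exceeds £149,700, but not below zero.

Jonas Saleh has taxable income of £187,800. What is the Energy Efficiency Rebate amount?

£1,685

Energy Efficiency Rebate: 15% of the £38,100 excess over £149,700 is £5,715; credit = £7,400 − £5,715 = £1,685.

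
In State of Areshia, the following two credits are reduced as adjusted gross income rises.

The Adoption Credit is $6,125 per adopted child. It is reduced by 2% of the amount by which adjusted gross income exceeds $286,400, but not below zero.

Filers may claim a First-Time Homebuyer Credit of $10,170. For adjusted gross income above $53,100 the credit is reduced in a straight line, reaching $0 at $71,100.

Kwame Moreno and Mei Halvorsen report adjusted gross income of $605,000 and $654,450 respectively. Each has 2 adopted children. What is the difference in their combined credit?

$989

Kwame ($605,000): Adoption Credit: base = 2 × $6,125 = $12,250. 2% of the $318,600 excess over $286,400 is $6,372; credit = $12,250 − $6,372 = $5,878. First-Time Homebuyer Credit: $605,000 is at or above $71,100, so the credit is $0. total $5,878 + $0 = $5,878
Mei ($654,450): Adoption Credit: base = 2 × $6,125 = $12,250. 2% of the $368,050 excess over $286,400 is $7,361; credit = $12,250 − $7,361 = $4,889. First-Time Homebuyer Credit: $654,450 is at or above $71,100, so the credit is $0. total $4,889 + $0 = $4,889
Difference: |$5,878 − $4,889| = $989.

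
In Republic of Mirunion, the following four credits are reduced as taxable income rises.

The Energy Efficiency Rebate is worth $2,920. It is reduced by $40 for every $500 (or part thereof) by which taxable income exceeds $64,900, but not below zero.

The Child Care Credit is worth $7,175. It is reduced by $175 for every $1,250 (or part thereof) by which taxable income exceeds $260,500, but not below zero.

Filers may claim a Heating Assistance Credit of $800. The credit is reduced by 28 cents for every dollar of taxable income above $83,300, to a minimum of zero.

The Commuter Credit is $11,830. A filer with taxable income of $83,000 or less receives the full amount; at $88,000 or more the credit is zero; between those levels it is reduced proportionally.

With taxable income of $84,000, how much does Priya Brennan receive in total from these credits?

Energy Efficiency Rebate: income exceeds $64,900 by $19,100, which is 39 full-or-partial $500 increments; reduction = 39 × $40 = $1,560, leaving $1,360.
Child Care Credit: $84,000 is at or below the $260,500 threshold, so the full $7,175 applies.
Heating Assistance Credit: 28% of the $700 excess over $83,300 is $196; credit = $800 − $196 = $604.
Commuter Credit: $84,000 is $1,000 into a $5,000 phase-out range, leaving 4,000/5,000 of the credit: $11,830 × 4,000/5,000 = $9,464.
Total: $1,360 + $7,175 + $604 + $9,464 = $18,603.

$18,603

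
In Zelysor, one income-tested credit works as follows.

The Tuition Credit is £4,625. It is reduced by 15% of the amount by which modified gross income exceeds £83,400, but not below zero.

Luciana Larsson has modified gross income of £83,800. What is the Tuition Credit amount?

£4,565

Tuition Credit: 15% of the £400 excess over £83,400 is £60; credit = £4,625 − £60 = £4,565.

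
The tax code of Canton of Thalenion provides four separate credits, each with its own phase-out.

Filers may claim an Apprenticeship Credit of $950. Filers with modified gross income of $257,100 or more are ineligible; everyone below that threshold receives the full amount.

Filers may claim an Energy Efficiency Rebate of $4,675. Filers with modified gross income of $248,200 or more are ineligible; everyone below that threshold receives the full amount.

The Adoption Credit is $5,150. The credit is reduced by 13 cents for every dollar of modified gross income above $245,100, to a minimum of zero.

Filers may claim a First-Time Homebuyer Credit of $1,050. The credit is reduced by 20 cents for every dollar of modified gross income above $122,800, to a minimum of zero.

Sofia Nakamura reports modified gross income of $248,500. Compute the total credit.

$5,658

Apprenticeship Credit: $248,500 is below the $257,100 cutoff, so the full $950 applies.
Energy Efficiency Rebate: $248,500 meets or exceeds the $248,200 cutoff, so the credit is $0.
Adoption Credit: 13% of the $3,400 excess over $245,100 is $442; credit = $5,150 − $442 = $4,708.
First-Time Homebuyer Credit: 20% of the $125,700 excess over $122,800 is $25,140 ≥ base, so the credit is $0.
Total: $950 + $0 + $4,708 + $0 = $5,658.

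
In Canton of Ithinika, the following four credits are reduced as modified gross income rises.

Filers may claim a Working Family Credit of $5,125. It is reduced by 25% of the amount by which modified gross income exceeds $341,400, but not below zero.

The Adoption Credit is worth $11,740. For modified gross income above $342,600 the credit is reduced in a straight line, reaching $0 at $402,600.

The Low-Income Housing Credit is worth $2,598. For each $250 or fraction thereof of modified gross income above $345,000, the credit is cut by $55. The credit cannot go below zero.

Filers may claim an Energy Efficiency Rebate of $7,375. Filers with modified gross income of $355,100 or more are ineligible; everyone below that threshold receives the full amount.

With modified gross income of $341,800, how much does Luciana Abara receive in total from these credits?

$26,738

Working Family Credit: 25% of the $400 excess over $341,400 is $100; credit = $5,125 − $100 = $5,025.
Adoption Credit: $341,800 is at or below the $342,600 threshold, so the full $11,740 applies.
Low-Income Housing Credit: $341,800 is at or below the $345,000 threshold, so the full $2,598 applies.
Energy Efficiency Rebate: $341,800 is below the $355,100 cutoff, so the full $7,375 applies.
Total: $5,025 + $11,740 + $2,598 + $7,375 = $26,738.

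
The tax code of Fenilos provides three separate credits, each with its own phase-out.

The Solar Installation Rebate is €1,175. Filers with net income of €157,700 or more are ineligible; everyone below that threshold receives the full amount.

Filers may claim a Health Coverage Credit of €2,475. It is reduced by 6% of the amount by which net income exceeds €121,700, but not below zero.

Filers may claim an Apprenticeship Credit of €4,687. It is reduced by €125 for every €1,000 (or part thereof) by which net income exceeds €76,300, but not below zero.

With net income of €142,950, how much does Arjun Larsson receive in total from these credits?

Solar Installation Rebate: €142,950 is below the €157,700 cutoff, so the full €1,175 applies.
Health Coverage Credit: 6% of the €21,250 excess over €121,700 is €1,275; credit = €2,475 − €1,275 = €1,200.
Apprenticeship Credit: income exceeds €76,300 by €66,650 → 67 increments × €125 = €8,375 ≥ base, so the credit is €0.
Total: €1,175 + €1,200 + €0 = €2,375.

€2,375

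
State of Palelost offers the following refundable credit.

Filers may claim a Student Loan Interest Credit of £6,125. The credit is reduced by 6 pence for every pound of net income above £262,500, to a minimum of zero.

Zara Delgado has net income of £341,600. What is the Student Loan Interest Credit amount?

£1,379

Student Loan Interest Credit: 6% of the £79,100 excess over £262,500 is £4,746; credit = £6,125 − £4,746 = £1,379.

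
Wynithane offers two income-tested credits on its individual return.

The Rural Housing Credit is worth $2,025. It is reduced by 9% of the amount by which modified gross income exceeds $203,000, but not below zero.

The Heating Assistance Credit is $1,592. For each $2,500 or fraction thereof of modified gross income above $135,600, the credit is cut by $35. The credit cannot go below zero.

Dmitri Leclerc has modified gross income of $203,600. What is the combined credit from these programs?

Rural Housing Credit: 9% of the $600 excess over $203,000 is $54; credit = $2,025 − $54 = $1,971.
Heating Assistance Credit: income exceeds $135,600 by $68,000, which is 28 full-or-partial $2,500 increments; reduction = 28 × $35 = $980, leaving $612.
Total: $1,971 + $612 = $2,583.

$2,583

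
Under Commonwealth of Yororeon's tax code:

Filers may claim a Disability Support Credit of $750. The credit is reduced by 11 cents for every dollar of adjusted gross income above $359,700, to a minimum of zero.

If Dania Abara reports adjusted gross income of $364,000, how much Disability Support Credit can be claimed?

$277

Disability Support Credit: 11% of the $4,300 excess over $359,700 is $473; credit = $750 − $473 = $277.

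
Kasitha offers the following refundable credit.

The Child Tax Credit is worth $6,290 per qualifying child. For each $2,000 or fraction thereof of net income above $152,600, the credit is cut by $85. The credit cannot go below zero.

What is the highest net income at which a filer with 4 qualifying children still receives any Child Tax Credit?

Full credit = 4 × $6,290 = $25,160.
After 295 increments the reduction is 295 × $85 = $25,075, leaving $85; one more increment wipes it out. Increment 295 ends at excess 295 × $2,000 = $590,000, so the highest qualifying income is $152,600 + $590,000 = $742,600.

$742,600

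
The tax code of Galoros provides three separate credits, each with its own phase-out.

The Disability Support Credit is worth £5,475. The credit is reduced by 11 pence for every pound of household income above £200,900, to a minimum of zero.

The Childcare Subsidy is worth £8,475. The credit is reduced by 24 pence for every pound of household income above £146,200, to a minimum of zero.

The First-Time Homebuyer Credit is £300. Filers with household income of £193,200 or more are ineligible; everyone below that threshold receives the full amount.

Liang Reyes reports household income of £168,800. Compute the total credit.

Disability Support Credit: £168,800 is at or below the £200,900 threshold, so the full £5,475 applies.
Childcare Subsidy: 24% of the £22,600 excess over £146,200 is £5,424; credit = £8,475 − £5,424 = £3,051.
First-Time Homebuyer Credit: £168,800 is below the £193,200 cutoff, so the full £300 applies.
Total: £5,475 + £3,051 + £300 = £8,826.

£8,826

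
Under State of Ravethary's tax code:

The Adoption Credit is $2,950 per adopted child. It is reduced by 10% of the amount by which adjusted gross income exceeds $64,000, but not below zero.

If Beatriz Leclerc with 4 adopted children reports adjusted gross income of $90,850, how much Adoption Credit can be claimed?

Adoption Credit: base = 4 × $2,950 = $11,800. 10% of the $26,850 excess over $64,000 is $2,685; credit = $11,800 − $2,685 = $9,115.

$9,115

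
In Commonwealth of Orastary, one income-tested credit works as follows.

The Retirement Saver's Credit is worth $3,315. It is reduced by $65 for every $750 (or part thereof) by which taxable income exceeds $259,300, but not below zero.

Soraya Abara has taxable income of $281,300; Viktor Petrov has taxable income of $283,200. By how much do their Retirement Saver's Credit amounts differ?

$130

Soraya ($281,300): Retirement Saver's Credit: income exceeds $259,300 by $22,000, which is 30 full-or-partial $750 increments; reduction = 30 × $65 = $1,950, leaving $1,365.
Viktor ($283,200): Retirement Saver's Credit: income exceeds $259,300 by $23,900, which is 32 full-or-partial $750 increments; reduction = 32 × $65 = $2,080, leaving $1,235.
Difference: |$1,365 − $1,235| = $130.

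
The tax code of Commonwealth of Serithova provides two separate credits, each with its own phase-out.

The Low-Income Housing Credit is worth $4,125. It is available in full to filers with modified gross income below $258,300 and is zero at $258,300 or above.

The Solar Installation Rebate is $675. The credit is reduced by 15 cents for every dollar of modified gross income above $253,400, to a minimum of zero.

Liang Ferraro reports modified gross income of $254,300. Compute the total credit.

$4,665

Low-Income Housing Credit: $254,300 is below the $258,300 cutoff, so the full $4,125 applies.
Solar Installation Rebate: 15% of the $900 excess over $253,400 is $135; credit = $675 − $135 = $540.
Total: $4,125 + $540 = $4,665.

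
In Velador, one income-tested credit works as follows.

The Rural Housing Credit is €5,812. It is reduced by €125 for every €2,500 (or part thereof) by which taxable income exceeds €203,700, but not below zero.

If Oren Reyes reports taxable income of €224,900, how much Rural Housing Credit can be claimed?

€4,687

Rural Housing Credit: income exceeds €203,700 by €21,200, which is 9 full-or-partial €2,500 increments; reduction = 9 × €125 = €1,125, leaving €4,687.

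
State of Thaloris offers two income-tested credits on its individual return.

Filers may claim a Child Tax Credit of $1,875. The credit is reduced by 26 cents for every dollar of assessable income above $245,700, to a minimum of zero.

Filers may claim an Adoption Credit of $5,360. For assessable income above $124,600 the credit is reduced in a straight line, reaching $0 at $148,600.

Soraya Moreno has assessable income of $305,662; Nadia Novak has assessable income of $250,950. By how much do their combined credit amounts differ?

Soraya ($305,662): Child Tax Credit: 26% of the $59,962 excess over $245,700 is $15,590.12 ≥ base, so the credit is $0. Adoption Credit: $305,662 is at or above $148,600, so the credit is $0. total $0 + $0 = $0
Nadia ($250,950): Child Tax Credit: 26% of the $5,250 excess over $245,700 is $1,365; credit = $1,875 − $1,365 = $510. Adoption Credit: $250,950 is at or above $148,600, so the credit is $0. total $510 + $0 = $510
Difference: |$0 − $510| = $510.

$510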